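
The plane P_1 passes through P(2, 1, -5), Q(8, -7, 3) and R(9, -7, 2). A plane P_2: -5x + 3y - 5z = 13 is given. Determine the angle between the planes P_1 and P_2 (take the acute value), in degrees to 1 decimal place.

74.0

PQ = (6, -8, 8), PR = (7, -8, 7); a normal to P_1 is PQ × PR = (8, 14, 8).
Using P: P_1 has equation 8x + 14y + 8z = -10.
cos θ = |n₁·n₂| / (|n₁||n₂|) = |-38| / (√324 · √59).
θ = arccos(0.27484) ≈ 74.0°.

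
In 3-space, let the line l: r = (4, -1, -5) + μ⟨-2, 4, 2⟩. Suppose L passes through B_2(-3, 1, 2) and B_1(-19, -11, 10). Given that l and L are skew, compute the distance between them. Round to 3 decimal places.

A direction vector for L is B_1 − B_2 = (-16, -12, 8).
Common perpendicular direction n = (-2, 4, 2) × (-16, -12, 8) = (56, -16, 88).
With w = (-3, 1, 2) − (4, -1, -5) = (-7, 2, 7), w · n = 192.
Distance = |w · n| / |n| = |192| / √11136 ≈ 1.819.

1.819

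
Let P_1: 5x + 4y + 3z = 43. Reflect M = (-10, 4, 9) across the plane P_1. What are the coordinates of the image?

λ = (n·M − d)/|n|² = (-7 − 43)/50 = -1.
Reflection = M − 2λn = (-10, 4, 9) − (-2)·(5, 4, 3) = (0, 12, 15).

(0, 12, 15)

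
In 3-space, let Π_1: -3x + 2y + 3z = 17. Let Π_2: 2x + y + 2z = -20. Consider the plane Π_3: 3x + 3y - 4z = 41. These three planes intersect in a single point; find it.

(-7, 10, -8)

Solving the 3×3 linear system -3x + 2y + 3z = 17, 2x + y + 2z = -20, 3x + 3y - 4z = 41 (e.g. by elimination or Cramer's rule, determinant = 67) gives (-7, 10, -8).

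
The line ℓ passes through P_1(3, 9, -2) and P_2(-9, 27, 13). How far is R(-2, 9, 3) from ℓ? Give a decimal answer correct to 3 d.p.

4.868

A direction vector for ℓ is P_2 − P_1 = (-12, 18, 15).
Taking (3, 9, -2) on ℓ with direction v = (-12, 18, 15): w = R − (3, 9, -2) = (-5, 0, 5), and w × v = (-90, 15, -90).
Distance = |w × v| / |v| = √16425 / √693 ≈ 4.868.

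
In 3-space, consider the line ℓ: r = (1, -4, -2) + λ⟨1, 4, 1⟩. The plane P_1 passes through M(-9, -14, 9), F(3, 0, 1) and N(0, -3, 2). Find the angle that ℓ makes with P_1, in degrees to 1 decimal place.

MF = (12, 14, -8), MN = (9, 11, -7); a normal to P_1 is MF × MN = (-10, 12, 6).
Using M: P_1 has equation -10x + 12y + 6z = -24.
sin θ = |n·v| / (|n||v|) = |44| / (√280 · √18) = 0.61978.
θ ≈ 38.3°.

38.3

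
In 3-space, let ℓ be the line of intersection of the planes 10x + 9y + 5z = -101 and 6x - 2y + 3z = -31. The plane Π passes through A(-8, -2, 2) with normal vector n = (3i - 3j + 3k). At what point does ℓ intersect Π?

Direction of ℓ: (10, 9, 5) × (6, -2, 3) = (37, 0, -74).
A point on ℓ: solving the two plane equations with x = 3 gives (3, -4, -19).
Π: n·r = n·A gives 3x - 3y + 3z = -12.
Substitute r = (3, -4, -19) + t(37, 0, -74) into the plane: -36 + (-111)t = -12, so t = -8/37.
Intersection: (3, -4, -19) + (-8/37)·(37, 0, -74) = (-5, -4, -3).

(-5, -4, -3)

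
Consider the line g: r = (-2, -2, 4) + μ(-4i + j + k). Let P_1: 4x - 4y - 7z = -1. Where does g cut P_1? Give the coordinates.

Substitute r = (-2, -2, 4) + t(-4, 1, 1) into the plane: -28 + (-27)t = -1, so t = -1.
Intersection: (-2, -2, 4) + (-1)·(-4, 1, 1) = (2, -3, 3).

(2, -3, 3)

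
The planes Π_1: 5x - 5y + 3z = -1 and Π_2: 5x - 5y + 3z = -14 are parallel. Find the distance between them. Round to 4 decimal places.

Same normal n = (5, -5, 3) with |n| = √59; distance = |-1 − (-14)| / |n| = 13/√59 ≈ 1.6925.

1.6925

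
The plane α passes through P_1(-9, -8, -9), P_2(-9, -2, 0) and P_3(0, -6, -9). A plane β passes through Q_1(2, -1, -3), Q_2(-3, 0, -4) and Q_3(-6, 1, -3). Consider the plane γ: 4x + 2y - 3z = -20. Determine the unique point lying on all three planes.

P_1P_2 = (0, 6, 9), P_1P_3 = (9, 2, 0); a normal to α is P_1P_2 × P_1P_3 = (-18, 81, -54).
Using P_1: α has equation -18x + 81y - 54z = 0.
Q_1Q_2 = (-5, 1, -1), Q_1Q_3 = (-8, 2, 0); a normal to β is Q_1Q_2 × Q_1Q_3 = (2, 8, -2).
Using Q_1: β has equation 2x + 8y - 2z = 2.
Solving the 3×3 linear system -18x + 81y - 54z = 0, 2x + 8y - 2z = 2, 4x + 2y - 3z = -20 (e.g. by elimination or Cramer's rule, determinant = 1710) gives (-3, 2, 4).

(-3, 2, 4)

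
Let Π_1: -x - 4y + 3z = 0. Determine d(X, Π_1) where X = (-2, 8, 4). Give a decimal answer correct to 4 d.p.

3.5301

n·X − d = (-1)·(-2) + (-4)·(8) + (3)·(4) − 0 = -18; |n| = √26.
Distance = |-18| / √26 = 18/√26 ≈ 3.5301.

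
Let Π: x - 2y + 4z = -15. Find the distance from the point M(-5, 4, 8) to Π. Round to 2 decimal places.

7.42

n·M − d = (1)·(-5) + (-2)·(4) + (4)·(8) − (-15) = 34; |n| = √21.
Distance = |34| / √21 = 34/√21 ≈ 7.42.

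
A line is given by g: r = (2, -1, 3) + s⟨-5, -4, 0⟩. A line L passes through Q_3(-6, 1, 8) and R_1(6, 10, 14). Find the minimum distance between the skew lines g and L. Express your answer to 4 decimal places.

A direction vector for L is R_1 − Q_3 = (12, 9, 6).
Common perpendicular direction n = (-5, -4, 0) × (12, 9, 6) = (-24, 30, 3).
With w = (-6, 1, 8) − (2, -1, 3) = (-8, 2, 5), w · n = 267.
Distance = |w · n| / |n| = |267| / √1485 ≈ 6.9286.

6.9286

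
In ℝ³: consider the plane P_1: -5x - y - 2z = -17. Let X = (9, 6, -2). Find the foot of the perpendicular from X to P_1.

(4, 5, -4)

Foot = X − λn with λ = (n·X − d)/|n|² = (-47 − (-17))/30 = -1.
Foot = (9, 6, -2) − (-1)·(-5, -1, -2) = (4, 5, -4).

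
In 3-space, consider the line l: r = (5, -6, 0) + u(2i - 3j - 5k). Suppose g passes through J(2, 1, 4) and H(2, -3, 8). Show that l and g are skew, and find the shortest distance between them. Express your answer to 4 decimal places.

0.2357

A direction vector for g is H − J = (0, -4, 4).
Common perpendicular direction n = (2, -3, -5) × (0, -4, 4) = (-32, -8, -8).
With w = (2, 1, 4) − (5, -6, 0) = (-3, 7, 4), w · n = 8.
Since n ≠ 0 the lines are not parallel, and w · n = 8 ≠ 0 so they do not intersect; hence they are skew.
Distance = |w · n| / |n| = |8| / √1152 ≈ 0.2357.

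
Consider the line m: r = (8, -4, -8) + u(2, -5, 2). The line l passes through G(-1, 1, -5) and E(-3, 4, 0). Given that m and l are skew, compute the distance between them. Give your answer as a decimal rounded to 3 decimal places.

5.752

A direction vector for l is E − G = (-2, 3, 5).
Common perpendicular direction n = (2, -5, 2) × (-2, 3, 5) = (-31, -14, -4).
With w = (-1, 1, -5) − (8, -4, -8) = (-9, 5, 3), w · n = 197.
Distance = |w · n| / |n| = |197| / √1173 ≈ 5.752.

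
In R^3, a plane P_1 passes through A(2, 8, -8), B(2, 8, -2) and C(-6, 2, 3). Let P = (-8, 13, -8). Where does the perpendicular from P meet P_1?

AB = (0, 0, 6), AC = (-8, -6, 11); a normal to P_1 is AB × AC = (36, -48, 0).
Using A: P_1 has equation 36x - 48y = -312.
Foot = P − λn with λ = (n·P − d)/|n|² = (-912 − (-312))/3600 = -1/6.
Foot = (-8, 13, -8) − (-1/6)·(36, -48, 0) = (-2, 5, -8).

(-2, 5, -8)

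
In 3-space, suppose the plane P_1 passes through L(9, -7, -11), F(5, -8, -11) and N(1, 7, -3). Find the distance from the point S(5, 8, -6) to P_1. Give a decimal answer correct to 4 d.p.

2.6667

LF = (-4, -1, 0), LN = (-8, 14, 8); a normal to P_1 is LF × LN = (-8, 32, -64).
Using L: P_1 has equation -8x + 32y - 64z = 408.
n·S − d = (-8)·(5) + (32)·(8) + (-64)·(-6) − 408 = 192; |n| = √5184.
Distance = |192| / √5184 = 192/√5184 ≈ 2.6667.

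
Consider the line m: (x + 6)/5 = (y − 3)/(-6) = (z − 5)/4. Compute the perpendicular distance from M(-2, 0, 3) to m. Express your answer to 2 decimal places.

m has direction (5, -6, 4) through (-6, 3, 5).
Taking (-6, 3, 5) on m with direction v = (5, -6, 4): w = M − (-6, 3, 5) = (4, -3, -2), and w × v = (-24, -26, -9).
Distance = |w × v| / |v| = √1333 / √77 ≈ 4.16.

4.16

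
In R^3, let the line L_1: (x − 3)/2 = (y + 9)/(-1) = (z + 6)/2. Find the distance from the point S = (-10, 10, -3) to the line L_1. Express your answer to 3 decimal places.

L_1 has direction (2, -1, 2) through (3, -9, -6).
Taking (3, -9, -6) on L_1 with direction v = (2, -1, 2): w = S − (3, -9, -6) = (-13, 19, 3), and w × v = (41, 32, -25).
Distance = |w × v| / |v| = √3330 / √9 ≈ 19.235.

19.235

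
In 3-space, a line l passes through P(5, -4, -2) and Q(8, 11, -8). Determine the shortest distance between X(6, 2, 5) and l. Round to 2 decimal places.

A direction vector for l is Q − P = (3, 15, -6).
Taking (5, -4, -2) on l with direction v = (3, 15, -6): w = X − (5, -4, -2) = (1, 6, 7), and w × v = (-141, 27, -3).
Distance = |w × v| / |v| = √20619 / √270 ≈ 8.74.

8.74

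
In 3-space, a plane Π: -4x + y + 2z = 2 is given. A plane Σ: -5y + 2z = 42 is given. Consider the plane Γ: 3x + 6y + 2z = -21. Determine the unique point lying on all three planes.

Solving the 3×3 linear system -4x + y + 2z = 2, -5y + 2z = 42, 3x + 6y + 2z = -21 (e.g. by elimination or Cramer's rule, determinant = 124) gives (1, -6, 6).

(1, -6, 6)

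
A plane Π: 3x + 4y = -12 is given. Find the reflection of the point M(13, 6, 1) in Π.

λ = (n·M − d)/|n|² = (63 − (-12))/25 = 3.
Reflection = M − 2λn = (13, 6, 1) − 6·(3, 4, 0) = (-5, -18, 1).

(-5, -18, 1)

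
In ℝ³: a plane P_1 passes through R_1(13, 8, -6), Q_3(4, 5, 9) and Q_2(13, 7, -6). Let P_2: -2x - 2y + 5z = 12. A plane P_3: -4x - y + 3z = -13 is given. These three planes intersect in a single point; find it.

R_1Q_3 = (-9, -3, 15), R_1Q_2 = (0, -1, 0); a normal to P_1 is R_1Q_3 × R_1Q_2 = (15, 0, 9).
Using R_1: P_1 has equation 15x + 9z = 141.
Solving the 3×3 linear system 15x + 9z = 141, -2x - 2y + 5z = 12, -4x - y + 3z = -13 (e.g. by elimination or Cramer's rule, determinant = -69) gives (7, -3, 4).

(7, -3, 4)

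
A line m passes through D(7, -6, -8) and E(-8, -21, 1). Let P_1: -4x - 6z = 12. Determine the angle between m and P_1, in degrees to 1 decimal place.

A direction vector for m is E − D = (-15, -15, 9).
sin θ = |n·v| / (|n||v|) = |6| / (√52 · √531) = 0.03611.
θ ≈ 2.1°.

2.1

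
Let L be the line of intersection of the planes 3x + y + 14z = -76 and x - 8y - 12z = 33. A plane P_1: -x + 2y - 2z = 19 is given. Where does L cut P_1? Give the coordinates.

(-3, 3, -5)

Direction of L: (3, 1, 14) × (1, -8, -12) = (100, 50, -25).
A point on L: solving the two plane equations with x = 5 gives (5, 7, -7).
Substitute r = (5, 7, -7) + t(100, 50, -25) into the plane: 23 + 50t = 19, so t = -2/25.
Intersection: (5, 7, -7) + (-2/25)·(100, 50, -25) = (-3, 3, -5).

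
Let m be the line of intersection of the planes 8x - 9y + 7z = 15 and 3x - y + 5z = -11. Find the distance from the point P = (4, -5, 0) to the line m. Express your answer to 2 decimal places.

4.83

Direction of m: (8, -9, 7) × (3, -1, 5) = (-38, -19, 19).
A point on m: solving the two plane equations with x = 0 gives (0, -4, -3).
Taking (0, -4, -3) on m with direction v = (-38, -19, 19): w = P − (0, -4, -3) = (4, -1, 3), and w × v = (38, -190, -114).
Distance = |w × v| / |v| = √50540 / √2166 ≈ 4.83.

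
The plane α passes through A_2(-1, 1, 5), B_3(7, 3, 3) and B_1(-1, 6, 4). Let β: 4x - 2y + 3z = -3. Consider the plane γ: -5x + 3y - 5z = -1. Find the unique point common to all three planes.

A_2B_3 = (8, 2, -2), A_2B_1 = (0, 5, -1); a normal to α is A_2B_3 × A_2B_1 = (8, 8, 40).
Using A_2: α has equation 8x + 8y + 40z = 200.
Solving the 3×3 linear system 8x + 8y + 40z = 200, 4x - 2y + 3z = -3, -5x + 3y - 5z = -1 (e.g. by elimination or Cramer's rule, determinant = 128) gives (-3, 3, 5).

(-3, 3, 5)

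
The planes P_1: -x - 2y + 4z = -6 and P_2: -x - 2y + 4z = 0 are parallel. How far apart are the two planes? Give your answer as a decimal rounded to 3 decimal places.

1.309

Same normal n = (-1, -2, 4) with |n| = √21; distance = |-6 − 0| / |n| = 6/√21 ≈ 1.309.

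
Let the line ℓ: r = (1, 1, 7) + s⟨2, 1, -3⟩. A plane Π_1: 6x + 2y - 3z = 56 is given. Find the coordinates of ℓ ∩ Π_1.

(7, 4, -2)

Substitute r = (1, 1, 7) + t(2, 1, -3) into the plane: -13 + 23t = 56, so t = 3.
Intersection: (1, 1, 7) + 3·(2, 1, -3) = (7, 4, -2).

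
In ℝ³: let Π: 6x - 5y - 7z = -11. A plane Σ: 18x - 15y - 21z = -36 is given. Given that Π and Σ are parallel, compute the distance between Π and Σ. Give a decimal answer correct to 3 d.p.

Rescale Σ by 1/3: 6x - 5y - 7z = -12. Then distance = |-11 − (-12)| / √110 ≈ 0.095.

0.095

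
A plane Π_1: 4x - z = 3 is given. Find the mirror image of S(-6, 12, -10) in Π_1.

λ = (n·S − d)/|n|² = (-14 − 3)/17 = -1.
Reflection = S − 2λn = (-6, 12, -10) − (-2)·(4, 0, -1) = (2, 12, -12).

(2, 12, -12)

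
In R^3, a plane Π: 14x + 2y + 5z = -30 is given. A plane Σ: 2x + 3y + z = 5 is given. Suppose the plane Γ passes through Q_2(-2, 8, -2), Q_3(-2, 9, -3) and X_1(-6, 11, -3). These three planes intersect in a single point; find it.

(-4, 3, 4)

Q_2Q_3 = (0, 1, -1), Q_2X_1 = (-4, 3, -1); a normal to Γ is Q_2Q_3 × Q_2X_1 = (2, 4, 4).
Using Q_2: Γ has equation 2x + 4y + 4z = 20.
Solving the 3×3 linear system 14x + 2y + 5z = -30, 2x + 3y + z = 5, 2x + 4y + 4z = 20 (e.g. by elimination or Cramer's rule, determinant = 110) gives (-4, 3, 4).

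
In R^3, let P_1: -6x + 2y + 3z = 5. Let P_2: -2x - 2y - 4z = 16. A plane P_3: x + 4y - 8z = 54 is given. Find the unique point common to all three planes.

Solving the 3×3 linear system -6x + 2y + 3z = 5, -2x - 2y - 4z = 16, x + 4y - 8z = 54 (e.g. by elimination or Cramer's rule, determinant = -250) gives (-2, 4, -5).

(-2, 4, -5)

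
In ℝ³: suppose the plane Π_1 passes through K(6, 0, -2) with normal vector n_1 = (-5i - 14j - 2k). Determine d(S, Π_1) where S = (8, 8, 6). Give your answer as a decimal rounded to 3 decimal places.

9.200

Π_1: n_1·r = n_1·K gives -5x - 14y - 2z = -26.
n·S − d = (-5)·(8) + (-14)·(8) + (-2)·(6) − (-26) = -138; |n| = √225.
Distance = |-138| / √225 = 138/√225 ≈ 9.200.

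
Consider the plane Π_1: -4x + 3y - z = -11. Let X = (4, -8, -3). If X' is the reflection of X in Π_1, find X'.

λ = (n·X − d)/|n|² = (-37 − (-11))/26 = -1.
Reflection = X − 2λn = (4, -8, -3) − (-2)·(-4, 3, -1) = (-4, -2, -5).

(-4, -2, -5)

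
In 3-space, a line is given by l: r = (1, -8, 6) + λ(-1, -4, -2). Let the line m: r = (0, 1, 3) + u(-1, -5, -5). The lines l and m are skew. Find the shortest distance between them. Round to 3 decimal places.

3.814

Common perpendicular direction n = (-1, -4, -2) × (-1, -5, -5) = (10, -3, 1).
With w = (0, 1, 3) − (1, -8, 6) = (-1, 9, -3), w · n = -40.
Distance = |w · n| / |n| = |-40| / √110 ≈ 3.814.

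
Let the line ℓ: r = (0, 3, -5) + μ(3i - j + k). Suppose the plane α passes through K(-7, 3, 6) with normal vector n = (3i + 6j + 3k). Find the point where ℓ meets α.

(6, 1, -3)

α: n·r = n·K gives 3x + 6y + 3z = 15.
Substitute r = (0, 3, -5) + t(3, -1, 1) into the plane: 3 + 6t = 15, so t = 2.
Intersection: (0, 3, -5) + 2·(3, -1, 1) = (6, 1, -3).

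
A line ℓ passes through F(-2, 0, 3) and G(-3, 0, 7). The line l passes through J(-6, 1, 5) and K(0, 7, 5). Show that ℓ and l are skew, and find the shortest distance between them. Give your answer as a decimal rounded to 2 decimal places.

A direction vector for ℓ is G − F = (-1, 0, 4).
A direction vector for l is K − J = (6, 6, 0).
Common perpendicular direction n = (-1, 0, 4) × (6, 6, 0) = (-24, 24, -6).
With w = (-6, 1, 5) − (-2, 0, 3) = (-4, 1, 2), w · n = 108.
Since n ≠ 0 the lines are not parallel, and w · n = 108 ≠ 0 so they do not intersect; hence they are skew.
Distance = |w · n| / |n| = |108| / √1188 ≈ 3.13.

3.13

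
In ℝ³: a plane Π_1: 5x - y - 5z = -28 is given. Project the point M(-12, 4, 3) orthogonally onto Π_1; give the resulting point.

(-7, 3, -2)

Foot = M − λn with λ = (n·M − d)/|n|² = (-79 − (-28))/51 = -1.
Foot = (-12, 4, 3) − (-1)·(5, -1, -5) = (-7, 3, -2).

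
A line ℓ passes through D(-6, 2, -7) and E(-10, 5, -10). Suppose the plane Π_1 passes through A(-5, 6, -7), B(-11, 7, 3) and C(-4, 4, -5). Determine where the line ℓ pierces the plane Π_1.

(2, -4, -1)

A direction vector for ℓ is E − D = (-4, 3, -3).
AB = (-6, 1, 10), AC = (1, -2, 2); a normal to Π_1 is AB × AC = (22, 22, 11).
Using A: Π_1 has equation 22x + 22y + 11z = -55.
Substitute r = (-6, 2, -7) + t(-4, 3, -3) into the plane: -165 + (-55)t = -55, so t = -2.
Intersection: (-6, 2, -7) + (-2)·(-4, 3, -3) = (2, -4, -1).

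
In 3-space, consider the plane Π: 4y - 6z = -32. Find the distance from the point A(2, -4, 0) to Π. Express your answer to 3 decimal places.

2.219

n·A − d = (0)·(2) + (4)·(-4) + (-6)·(0) − (-32) = 16; |n| = √52.
Distance = |16| / √52 = 16/√52 ≈ 2.219.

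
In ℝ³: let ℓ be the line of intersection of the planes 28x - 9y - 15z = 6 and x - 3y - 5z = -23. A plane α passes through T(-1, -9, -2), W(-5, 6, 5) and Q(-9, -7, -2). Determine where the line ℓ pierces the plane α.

(3, 2, 4)

Direction of ℓ: (28, -9, -15) × (1, -3, -5) = (0, 125, -75).
A point on ℓ: solving the two plane equations with y = 12 gives (3, 12, -2).
TW = (-4, 15, 7), TQ = (-8, 2, 0); a normal to α is TW × TQ = (-14, -56, 112).
Using T: α has equation -14x - 56y + 112z = 294.
Substitute r = (3, 12, -2) + t(0, 125, -75) into the plane: -938 + (-15400)t = 294, so t = -2/25.
Intersection: (3, 12, -2) + (-2/25)·(0, 125, -75) = (3, 2, 4).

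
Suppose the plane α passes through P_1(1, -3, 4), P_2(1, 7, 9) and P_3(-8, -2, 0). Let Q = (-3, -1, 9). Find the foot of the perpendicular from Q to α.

P_1P_2 = (0, 10, 5), P_1P_3 = (-9, 1, -4); a normal to α is P_1P_2 × P_1P_3 = (-45, -45, 90).
Using P_1: α has equation -45x - 45y + 90z = 450.
Foot = Q − λn with λ = (n·Q − d)/|n|² = (990 − 450)/12150 = 2/45.
Foot = (-3, -1, 9) − (2/45)·(-45, -45, 90) = (-1, 1, 5).

(-1, 1, 5)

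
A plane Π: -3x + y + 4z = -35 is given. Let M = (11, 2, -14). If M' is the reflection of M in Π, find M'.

λ = (n·M − d)/|n|² = (-87 − (-35))/26 = -2.
Reflection = M − 2λn = (11, 2, -14) − (-4)·(-3, 1, 4) = (-1, 6, 2).

(-1, 6, 2)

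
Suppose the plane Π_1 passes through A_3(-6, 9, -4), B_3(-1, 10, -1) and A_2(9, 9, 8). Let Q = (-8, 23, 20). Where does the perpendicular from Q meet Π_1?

(4, 8, 5)

A_3B_3 = (5, 1, 3), A_3A_2 = (15, 0, 12); a normal to Π_1 is A_3B_3 × A_3A_2 = (12, -15, -15).
Using A_3: Π_1 has equation 12x - 15y - 15z = -147.
Foot = Q − λn with λ = (n·Q − d)/|n|² = (-741 − (-147))/594 = -1.
Foot = (-8, 23, 20) − (-1)·(12, -15, -15) = (4, 8, 5).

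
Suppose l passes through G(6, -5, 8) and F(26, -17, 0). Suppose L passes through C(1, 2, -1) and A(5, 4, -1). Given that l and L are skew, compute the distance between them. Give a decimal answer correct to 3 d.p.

A direction vector for l is F − G = (20, -12, -8).
A direction vector for L is A − C = (4, 2, 0).
Common perpendicular direction n = (20, -12, -8) × (4, 2, 0) = (16, -32, 88).
With w = (1, 2, -1) − (6, -5, 8) = (-5, 7, -9), w · n = -1096.
Distance = |w · n| / |n| = |-1096| / √9024 ≈ 11.537.

11.537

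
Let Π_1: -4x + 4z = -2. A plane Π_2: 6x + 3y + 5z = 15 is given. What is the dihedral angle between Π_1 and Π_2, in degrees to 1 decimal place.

85.2

cos θ = |n₁·n₂| / (|n₁||n₂|) = |-4| / (√32 · √70).
θ = arccos(0.08452) ≈ 85.2°.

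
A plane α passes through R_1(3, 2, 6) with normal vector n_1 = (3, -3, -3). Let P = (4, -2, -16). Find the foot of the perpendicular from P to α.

(-5, 7, -7)

α: n_1·r = n_1·R_1 gives 3x - 3y - 3z = -15.
Foot = P − λn with λ = (n·P − d)/|n|² = (66 − (-15))/27 = 3.
Foot = (4, -2, -16) − 3·(3, -3, -3) = (-5, 7, -7).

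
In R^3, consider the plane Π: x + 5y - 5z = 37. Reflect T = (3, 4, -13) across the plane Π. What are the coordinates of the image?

λ = (n·T − d)/|n|² = (88 − 37)/51 = 1.
Reflection = T − 2λn = (3, 4, -13) − 2·(1, 5, -5) = (1, -6, -3).

(1, -6, -3)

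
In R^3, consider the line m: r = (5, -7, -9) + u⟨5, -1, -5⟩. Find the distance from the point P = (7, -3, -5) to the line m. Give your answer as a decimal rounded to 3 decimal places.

Taking (5, -7, -9) on m with direction v = (5, -1, -5): w = P − (5, -7, -9) = (2, 4, 4), and w × v = (-16, 30, -22).
Distance = |w × v| / |v| = √1640 / √51 ≈ 5.671.

5.671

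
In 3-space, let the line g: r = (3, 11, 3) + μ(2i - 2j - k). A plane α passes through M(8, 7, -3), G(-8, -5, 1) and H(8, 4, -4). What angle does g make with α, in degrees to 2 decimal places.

MG = (-16, -12, 4), MH = (0, -3, -1); a normal to α is MG × MH = (24, -16, 48).
Using M: α has equation 24x - 16y + 48z = -64.
sin θ = |n·v| / (|n||v|) = |32| / (√3136 · √9) = 0.19048.
θ ≈ 10.98°.

10.98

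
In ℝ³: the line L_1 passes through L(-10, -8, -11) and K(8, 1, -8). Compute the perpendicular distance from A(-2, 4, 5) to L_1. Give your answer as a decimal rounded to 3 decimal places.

A direction vector for L_1 is K − L = (18, 9, 3).
Taking (-10, -8, -11) on L_1 with direction v = (18, 9, 3): w = A − (-10, -8, -11) = (8, 12, 16), and w × v = (-108, 264, -144).
Distance = |w × v| / |v| = √102096 / √414 ≈ 15.704.

15.704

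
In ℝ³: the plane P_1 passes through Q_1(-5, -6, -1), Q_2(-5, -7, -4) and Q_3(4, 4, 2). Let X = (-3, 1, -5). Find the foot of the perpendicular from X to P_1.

(0, -2, -4)

Q_1Q_2 = (0, -1, -3), Q_1Q_3 = (9, 10, 3); a normal to P_1 is Q_1Q_2 × Q_1Q_3 = (27, -27, 9).
Using Q_1: P_1 has equation 27x - 27y + 9z = 18.
Foot = X − λn with λ = (n·X − d)/|n|² = (-153 − 18)/1539 = -1/9.
Foot = (-3, 1, -5) − (-1/9)·(27, -27, 9) = (0, -2, -4).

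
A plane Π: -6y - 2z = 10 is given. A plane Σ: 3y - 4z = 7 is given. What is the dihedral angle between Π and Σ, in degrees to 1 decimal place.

cos θ = |n₁·n₂| / (|n₁||n₂|) = |-10| / (√40 · √25).
θ = arccos(0.31623) ≈ 71.6°.

71.6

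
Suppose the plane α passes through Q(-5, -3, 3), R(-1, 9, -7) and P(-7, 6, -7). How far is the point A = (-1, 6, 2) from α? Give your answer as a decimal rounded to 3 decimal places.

4.000

QR = (4, 12, -10), QP = (-2, 9, -10); a normal to α is QR × QP = (-30, 60, 60).
Using Q: α has equation -30x + 60y + 60z = 150.
n·A − d = (-30)·(-1) + (60)·(6) + (60)·(2) − 150 = 360; |n| = √8100.
Distance = |360| / √8100 = 360/√8100 ≈ 4.000.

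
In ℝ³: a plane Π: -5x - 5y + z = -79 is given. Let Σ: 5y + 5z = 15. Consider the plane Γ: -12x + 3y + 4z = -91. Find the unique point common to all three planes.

Solving the 3×3 linear system -5x - 5y + z = -79, 5y + 5z = 15, -12x + 3y + 4z = -91 (e.g. by elimination or Cramer's rule, determinant = 335) gives (8, 7, -4).

(8, 7, -4)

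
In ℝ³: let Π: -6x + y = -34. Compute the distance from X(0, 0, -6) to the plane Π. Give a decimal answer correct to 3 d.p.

n·X − d = (-6)·(0) + (1)·(0) + (0)·(-6) − (-34) = 34; |n| = √37.
Distance = |34| / √37 = 34/√37 ≈ 5.590.

5.590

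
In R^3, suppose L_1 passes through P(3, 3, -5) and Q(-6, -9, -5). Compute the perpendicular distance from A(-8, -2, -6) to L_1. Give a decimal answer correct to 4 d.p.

A direction vector for L_1 is Q − P = (-9, -12, 0).
Taking (3, 3, -5) on L_1 with direction v = (-9, -12, 0): w = A − (3, 3, -5) = (-11, -5, -1), and w × v = (-12, 9, 87).
Distance = |w × v| / |v| = √7794 / √225 ≈ 5.8856.

5.8856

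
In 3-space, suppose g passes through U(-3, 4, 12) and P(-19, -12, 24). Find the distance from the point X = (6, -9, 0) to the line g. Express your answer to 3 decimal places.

A direction vector for g is P − U = (-16, -16, 12).
Taking (-3, 4, 12) on g with direction v = (-16, -16, 12): w = X − (-3, 4, 12) = (9, -13, -12), and w × v = (-348, 84, -352).
Distance = |w × v| / |v| = √252064 / √656 ≈ 19.602.

19.602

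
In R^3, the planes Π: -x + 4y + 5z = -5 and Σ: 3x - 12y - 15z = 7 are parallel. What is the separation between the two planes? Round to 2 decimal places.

0.41

Rescale Σ by 1/(-3): -x + 4y + 5z = -7/3. Then distance = |-5 − (-7/3)| / √42 ≈ 0.41.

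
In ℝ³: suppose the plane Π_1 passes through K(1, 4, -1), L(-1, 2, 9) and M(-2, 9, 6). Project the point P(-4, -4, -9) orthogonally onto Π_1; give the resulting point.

(4, -2, -7)

KL = (-2, -2, 10), KM = (-3, 5, 7); a normal to Π_1 is KL × KM = (-64, -16, -16).
Using K: Π_1 has equation -64x - 16y - 16z = -112.
Foot = P − λn with λ = (n·P − d)/|n|² = (464 − (-112))/4608 = 1/8.
Foot = (-4, -4, -9) − (1/8)·(-64, -16, -16) = (4, -2, -7).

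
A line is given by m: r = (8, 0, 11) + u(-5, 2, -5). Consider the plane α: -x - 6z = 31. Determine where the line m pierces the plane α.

Substitute r = (8, 0, 11) + t(-5, 2, -5) into the plane: -74 + 35t = 31, so t = 3.
Intersection: (8, 0, 11) + 3·(-5, 2, -5) = (-7, 6, -4).

(-7, 6, -4)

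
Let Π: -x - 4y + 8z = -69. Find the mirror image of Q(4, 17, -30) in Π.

(-2, -7, 18)

λ = (n·Q − d)/|n|² = (-312 − (-69))/81 = -3.
Reflection = Q − 2λn = (4, 17, -30) − (-6)·(-1, -4, 8) = (-2, -7, 18).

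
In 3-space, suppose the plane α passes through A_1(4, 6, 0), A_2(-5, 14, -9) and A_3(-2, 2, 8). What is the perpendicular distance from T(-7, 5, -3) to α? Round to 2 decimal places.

4.45

A_1A_2 = (-9, 8, -9), A_1A_3 = (-6, -4, 8); a normal to α is A_1A_2 × A_1A_3 = (28, 126, 84).
Using A_1: α has equation 28x + 126y + 84z = 868.
n·T − d = (28)·(-7) + (126)·(5) + (84)·(-3) − 868 = -686; |n| = √23716.
Distance = |-686| / √23716 = 686/√23716 ≈ 4.45.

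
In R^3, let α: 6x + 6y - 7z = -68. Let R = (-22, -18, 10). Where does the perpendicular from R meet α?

Foot = R − λn with λ = (n·R − d)/|n|² = (-310 − (-68))/121 = -2.
Foot = (-22, -18, 10) − (-2)·(6, 6, -7) = (-10, -6, -4).

(-10, -6, -4)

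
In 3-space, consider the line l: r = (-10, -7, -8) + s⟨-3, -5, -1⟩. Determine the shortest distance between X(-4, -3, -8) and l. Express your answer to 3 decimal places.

3.278

Taking (-10, -7, -8) on l with direction v = (-3, -5, -1): w = X − (-10, -7, -8) = (6, 4, 0), and w × v = (-4, 6, -18).
Distance = |w × v| / |v| = √376 / √35 ≈ 3.278.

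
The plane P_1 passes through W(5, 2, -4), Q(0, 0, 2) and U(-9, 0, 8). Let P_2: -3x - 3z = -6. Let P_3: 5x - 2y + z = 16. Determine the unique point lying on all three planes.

(4, 1, -2)

WQ = (-5, -2, 6), WU = (-14, -2, 12); a normal to P_1 is WQ × WU = (-12, -24, -18).
Using W: P_1 has equation -12x - 24y - 18z = -36.
Solving the 3×3 linear system -12x - 24y - 18z = -36, -3x - 3z = -6, 5x - 2y + z = 16 (e.g. by elimination or Cramer's rule, determinant = 252) gives (4, 1, -2).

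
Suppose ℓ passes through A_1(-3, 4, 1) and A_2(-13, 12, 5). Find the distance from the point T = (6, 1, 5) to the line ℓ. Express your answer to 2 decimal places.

7.26

A direction vector for ℓ is A_2 − A_1 = (-10, 8, 4).
Taking (-3, 4, 1) on ℓ with direction v = (-10, 8, 4): w = T − (-3, 4, 1) = (9, -3, 4), and w × v = (-44, -76, 42).
Distance = |w × v| / |v| = √9476 / √180 ≈ 7.26.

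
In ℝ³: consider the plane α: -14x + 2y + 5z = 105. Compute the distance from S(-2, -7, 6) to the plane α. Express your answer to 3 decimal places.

n·S − d = (-14)·(-2) + (2)·(-7) + (5)·(6) − 105 = -61; |n| = √225.
Distance = |-61| / √225 = 61/√225 ≈ 4.067.

4.067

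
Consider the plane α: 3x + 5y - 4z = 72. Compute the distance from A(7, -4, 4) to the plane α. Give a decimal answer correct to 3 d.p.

12.304

n·A − d = (3)·(7) + (5)·(-4) + (-4)·(4) − 72 = -87; |n| = √50.
Distance = |-87| / √50 = 87/√50 ≈ 12.304.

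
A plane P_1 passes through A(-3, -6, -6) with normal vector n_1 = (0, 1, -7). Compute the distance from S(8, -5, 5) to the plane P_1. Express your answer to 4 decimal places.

P_1: n_1·r = n_1·A gives y - 7z = 36.
n·S − d = (0)·(8) + (1)·(-5) + (-7)·(5) − 36 = -76; |n| = √50.
Distance = |-76| / √50 = 76/√50 ≈ 10.7480.

10.7480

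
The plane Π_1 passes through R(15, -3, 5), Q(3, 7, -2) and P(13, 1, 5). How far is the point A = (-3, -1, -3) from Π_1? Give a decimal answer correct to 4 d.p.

RQ = (-12, 10, -7), RP = (-2, 4, 0); a normal to Π_1 is RQ × RP = (28, 14, -28).
Using R: Π_1 has equation 28x + 14y - 28z = 238.
n·A − d = (28)·(-3) + (14)·(-1) + (-28)·(-3) − 238 = -252; |n| = √1764.
Distance = |-252| / √1764 = 252/√1764 ≈ 6.0000.

6.0000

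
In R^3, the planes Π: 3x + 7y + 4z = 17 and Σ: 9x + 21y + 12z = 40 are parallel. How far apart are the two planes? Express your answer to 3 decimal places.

Rescale Σ by 1/3: 3x + 7y + 4z = 40/3. Then distance = |17 − (40/3)| / √74 ≈ 0.426.

0.426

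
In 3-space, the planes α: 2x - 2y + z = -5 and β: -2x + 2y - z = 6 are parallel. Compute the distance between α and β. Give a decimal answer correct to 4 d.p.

Rescale β by 1/(-1): 2x - 2y + z = -6. Then distance = |-5 − (-6)| / √9 ≈ 0.3333.

0.3333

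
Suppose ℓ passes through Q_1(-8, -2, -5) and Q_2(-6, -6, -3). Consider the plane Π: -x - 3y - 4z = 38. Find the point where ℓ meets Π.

(-4, -10, -1)

A direction vector for ℓ is Q_2 − Q_1 = (2, -4, 2).
Substitute r = (-8, -2, -5) + t(2, -4, 2) into the plane: 34 + 2t = 38, so t = 2.
Intersection: (-8, -2, -5) + 2·(2, -4, 2) = (-4, -10, -1).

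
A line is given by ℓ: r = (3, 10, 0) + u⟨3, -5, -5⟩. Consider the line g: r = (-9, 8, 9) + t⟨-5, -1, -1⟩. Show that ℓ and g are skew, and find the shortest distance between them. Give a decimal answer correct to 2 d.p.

Common perpendicular direction n = (3, -5, -5) × (-5, -1, -1) = (0, 28, -28).
With w = (-9, 8, 9) − (3, 10, 0) = (-12, -2, 9), w · n = -308.
Since n ≠ 0 the lines are not parallel, and w · n = -308 ≠ 0 so they do not intersect; hence they are skew.
Distance = |w · n| / |n| = |-308| / √1568 ≈ 7.78.

7.78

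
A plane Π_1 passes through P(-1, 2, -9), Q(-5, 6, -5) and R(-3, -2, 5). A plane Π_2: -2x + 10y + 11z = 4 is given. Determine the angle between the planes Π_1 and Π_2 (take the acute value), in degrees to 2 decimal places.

PQ = (-4, 4, 4), PR = (-2, -4, 14); a normal to Π_1 is PQ × PR = (72, 48, 24).
Using P: Π_1 has equation 72x + 48y + 24z = -192.
cos θ = |n₁·n₂| / (|n₁||n₂|) = |600| / (√8064 · √225).
θ = arccos(0.44544) ≈ 63.55°.

63.55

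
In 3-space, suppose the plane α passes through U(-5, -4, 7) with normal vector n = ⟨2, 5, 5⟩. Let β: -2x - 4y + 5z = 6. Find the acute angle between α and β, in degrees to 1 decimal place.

α: n·r = n·U gives 2x + 5y + 5z = 5.
cos θ = |n₁·n₂| / (|n₁||n₂|) = |1| / (√54 · √45).
θ = arccos(0.02029) ≈ 88.8°.

88.8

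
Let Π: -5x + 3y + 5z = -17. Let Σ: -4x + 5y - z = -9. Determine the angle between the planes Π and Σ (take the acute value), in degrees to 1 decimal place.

52.9

cos θ = |n₁·n₂| / (|n₁||n₂|) = |30| / (√59 · √42).
θ = arccos(0.60266) ≈ 52.9°.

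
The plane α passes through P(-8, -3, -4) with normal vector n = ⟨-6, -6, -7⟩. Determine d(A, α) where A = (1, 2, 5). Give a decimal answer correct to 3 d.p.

α: n·r = n·P gives -6x - 6y - 7z = 94.
n·A − d = (-6)·(1) + (-6)·(2) + (-7)·(5) − 94 = -147; |n| = √121.
Distance = |-147| / √121 = 147/√121 ≈ 13.364.

13.364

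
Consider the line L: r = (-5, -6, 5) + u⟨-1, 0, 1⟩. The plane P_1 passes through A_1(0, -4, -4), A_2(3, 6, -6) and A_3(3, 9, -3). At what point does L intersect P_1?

A_1A_2 = (3, 10, -2), A_1A_3 = (3, 13, 1); a normal to P_1 is A_1A_2 × A_1A_3 = (36, -9, 9).
Using A_1: P_1 has equation 36x - 9y + 9z = 0.
Substitute r = (-5, -6, 5) + t(-1, 0, 1) into the plane: -81 + (-27)t = 0, so t = -3.
Intersection: (-5, -6, 5) + (-3)·(-1, 0, 1) = (-2, -6, 2).

(-2, -6, 2)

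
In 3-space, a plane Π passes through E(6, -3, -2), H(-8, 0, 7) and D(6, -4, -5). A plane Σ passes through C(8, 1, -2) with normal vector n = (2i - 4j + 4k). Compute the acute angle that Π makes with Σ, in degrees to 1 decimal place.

32.5

EH = (-14, 3, 9), ED = (0, -1, -3); a normal to Π is EH × ED = (0, -42, 14).
Using E: Π has equation -42y + 14z = 98.
Σ: n·r = n·C gives 2x - 4y + 4z = 4.
cos θ = |n₁·n₂| / (|n₁||n₂|) = |224| / (√1960 · √36).
θ = arccos(0.84327) ≈ 32.5°.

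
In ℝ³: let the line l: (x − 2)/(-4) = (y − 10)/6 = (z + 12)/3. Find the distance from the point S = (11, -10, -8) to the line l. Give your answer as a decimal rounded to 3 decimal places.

l has direction (-4, 6, 3) through (2, 10, -12).
Taking (2, 10, -12) on l with direction v = (-4, 6, 3): w = S − (2, 10, -12) = (9, -20, 4), and w × v = (-84, -43, -26).
Distance = |w × v| / |v| = √9581 / √61 ≈ 12.533.

12.533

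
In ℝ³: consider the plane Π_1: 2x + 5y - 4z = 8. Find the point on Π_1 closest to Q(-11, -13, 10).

(-5, 2, -2)

Foot = Q − λn with λ = (n·Q − d)/|n|² = (-127 − 8)/45 = -3.
Foot = (-11, -13, 10) − (-3)·(2, 5, -4) = (-5, 2, -2).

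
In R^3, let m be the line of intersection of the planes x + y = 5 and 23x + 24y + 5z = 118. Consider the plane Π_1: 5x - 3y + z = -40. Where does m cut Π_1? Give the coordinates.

(-3, 8, -1)

Direction of m: (1, 1, 0) × (23, 24, 5) = (5, -5, 1).
A point on m: solving the two plane equations with x = -13 gives (-13, 18, -3).
Substitute r = (-13, 18, -3) + t(5, -5, 1) into the plane: -122 + 41t = -40, so t = 2.
Intersection: (-13, 18, -3) + 2·(5, -5, 1) = (-3, 8, -1).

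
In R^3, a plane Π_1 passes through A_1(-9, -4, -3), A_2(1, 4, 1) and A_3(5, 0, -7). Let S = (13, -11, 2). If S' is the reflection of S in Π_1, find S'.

A_1A_2 = (10, 8, 4), A_1A_3 = (14, 4, -4); a normal to Π_1 is A_1A_2 × A_1A_3 = (-48, 96, -72).
Using A_1: Π_1 has equation -48x + 96y - 72z = 264.
λ = (n·S − d)/|n|² = (-1824 − 264)/16704 = -1/8.
Reflection = S − 2λn = (13, -11, 2) − (-1/4)·(-48, 96, -72) = (1, 13, -16).

(1, 13, -16)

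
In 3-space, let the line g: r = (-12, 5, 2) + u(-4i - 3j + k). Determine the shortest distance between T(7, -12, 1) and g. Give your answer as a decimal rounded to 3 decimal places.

Taking (-12, 5, 2) on g with direction v = (-4, -3, 1): w = T − (-12, 5, 2) = (19, -17, -1), and w × v = (-20, -15, -125).
Distance = |w × v| / |v| = √16250 / √26 ≈ 25.000.

25.000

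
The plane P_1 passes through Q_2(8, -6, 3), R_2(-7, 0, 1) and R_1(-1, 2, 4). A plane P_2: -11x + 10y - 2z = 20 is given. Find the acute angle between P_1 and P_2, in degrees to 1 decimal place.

79.0

Q_2R_2 = (-15, 6, -2), Q_2R_1 = (-9, 8, 1); a normal to P_1 is Q_2R_2 × Q_2R_1 = (22, 33, -66).
Using Q_2: P_1 has equation 22x + 33y - 66z = -220.
cos θ = |n₁·n₂| / (|n₁||n₂|) = |220| / (√5929 · √225).
θ = arccos(0.19048) ≈ 79.0°.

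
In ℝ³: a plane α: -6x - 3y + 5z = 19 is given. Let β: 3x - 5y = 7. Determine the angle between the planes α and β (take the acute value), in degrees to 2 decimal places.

86.47

cos θ = |n₁·n₂| / (|n₁||n₂|) = |-3| / (√70 · √34).
θ = arccos(0.06149) ≈ 86.47°.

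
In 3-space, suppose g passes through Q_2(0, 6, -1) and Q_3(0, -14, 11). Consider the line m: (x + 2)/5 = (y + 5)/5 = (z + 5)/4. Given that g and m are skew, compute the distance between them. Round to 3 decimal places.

4.281

A direction vector for g is Q_3 − Q_2 = (0, -20, 12).
m has direction (5, 5, 4) through (-2, -5, -5).
Common perpendicular direction n = (0, -20, 12) × (5, 5, 4) = (-140, 60, 100).
With w = (-2, -5, -5) − (0, 6, -1) = (-2, -11, -4), w · n = -780.
Distance = |w · n| / |n| = |-780| / √33200 ≈ 4.281.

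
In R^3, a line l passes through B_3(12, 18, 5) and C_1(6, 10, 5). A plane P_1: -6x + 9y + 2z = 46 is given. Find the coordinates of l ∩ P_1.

A direction vector for l is C_1 − B_3 = (-6, -8, 0).
Substitute r = (12, 18, 5) + t(-6, -8, 0) into the plane: 100 + (-36)t = 46, so t = 3/2.
Intersection: (12, 18, 5) + (3/2)·(-6, -8, 0) = (3, 6, 5).

(3, 6, 5)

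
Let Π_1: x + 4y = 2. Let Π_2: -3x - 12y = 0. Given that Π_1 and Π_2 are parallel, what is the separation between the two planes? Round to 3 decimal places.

0.485

Rescale Π_2 by 1/(-3): x + 4y = 0. Then distance = |2 − 0| / √17 ≈ 0.485.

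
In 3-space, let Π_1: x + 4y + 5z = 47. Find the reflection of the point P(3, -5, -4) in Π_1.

λ = (n·P − d)/|n|² = (-37 − 47)/42 = -2.
Reflection = P − 2λn = (3, -5, -4) − (-4)·(1, 4, 5) = (7, 11, 16).

(7, 11, 16)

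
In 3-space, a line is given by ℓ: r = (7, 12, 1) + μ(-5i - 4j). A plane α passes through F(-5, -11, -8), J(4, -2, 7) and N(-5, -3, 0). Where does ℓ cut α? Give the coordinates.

FJ = (9, 9, 15), FN = (0, 8, 8); a normal to α is FJ × FN = (-48, -72, 72).
Using F: α has equation -48x - 72y + 72z = 456.
Substitute r = (7, 12, 1) + t(-5, -4, 0) into the plane: -1128 + 528t = 456, so t = 3.
Intersection: (7, 12, 1) + 3·(-5, -4, 0) = (-8, 0, 1).

(-8, 0, 1)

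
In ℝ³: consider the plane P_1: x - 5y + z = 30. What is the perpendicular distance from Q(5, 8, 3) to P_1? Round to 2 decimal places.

n·Q − d = (1)·(5) + (-5)·(8) + (1)·(3) − 30 = -62; |n| = √27.
Distance = |-62| / √27 = 62/√27 ≈ 11.93.

11.93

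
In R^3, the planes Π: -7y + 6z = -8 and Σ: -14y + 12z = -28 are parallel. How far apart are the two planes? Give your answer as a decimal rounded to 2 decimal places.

0.65

Rescale Σ by 1/2: -7y + 6z = -14. Then distance = |-8 − (-14)| / √85 ≈ 0.65.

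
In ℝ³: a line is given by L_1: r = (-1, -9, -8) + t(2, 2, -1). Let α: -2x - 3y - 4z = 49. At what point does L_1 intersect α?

Substitute r = (-1, -9, -8) + t(2, 2, -1) into the plane: 61 + (-6)t = 49, so t = 2.
Intersection: (-1, -9, -8) + 2·(2, 2, -1) = (3, -5, -10).

(3, -5, -10)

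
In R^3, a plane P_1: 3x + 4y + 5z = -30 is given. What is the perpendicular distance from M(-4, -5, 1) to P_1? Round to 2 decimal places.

0.42

n·M − d = (3)·(-4) + (4)·(-5) + (5)·(1) − (-30) = 3; |n| = √50.
Distance = |3| / √50 = 3/√50 ≈ 0.42.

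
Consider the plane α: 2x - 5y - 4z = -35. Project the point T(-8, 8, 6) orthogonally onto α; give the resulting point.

(-6, 3, 2)

Foot = T − λn with λ = (n·T − d)/|n|² = (-80 − (-35))/45 = -1.
Foot = (-8, 8, 6) − (-1)·(2, -5, -4) = (-6, 3, 2).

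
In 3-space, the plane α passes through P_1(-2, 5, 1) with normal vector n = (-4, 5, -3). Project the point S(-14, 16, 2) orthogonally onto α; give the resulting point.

α: n·r = n·P_1 gives -4x + 5y - 3z = 30.
Foot = S − λn with λ = (n·S − d)/|n|² = (130 − 30)/50 = 2.
Foot = (-14, 16, 2) − 2·(-4, 5, -3) = (-6, 6, 8).

(-6, 6, 8)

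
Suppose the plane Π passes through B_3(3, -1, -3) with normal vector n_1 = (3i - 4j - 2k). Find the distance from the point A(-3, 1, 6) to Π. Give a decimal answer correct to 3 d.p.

8.171

Π: n_1·r = n_1·B_3 gives 3x - 4y - 2z = 19.
n·A − d = (3)·(-3) + (-4)·(1) + (-2)·(6) − 19 = -44; |n| = √29.
Distance = |-44| / √29 = 44/√29 ≈ 8.171.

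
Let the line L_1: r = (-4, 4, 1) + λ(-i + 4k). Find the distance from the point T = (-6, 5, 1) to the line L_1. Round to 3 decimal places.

Taking (-4, 4, 1) on L_1 with direction v = (-1, 0, 4): w = T − (-4, 4, 1) = (-2, 1, 0), and w × v = (4, 8, 1).
Distance = |w × v| / |v| = √81 / √17 ≈ 2.183.

2.183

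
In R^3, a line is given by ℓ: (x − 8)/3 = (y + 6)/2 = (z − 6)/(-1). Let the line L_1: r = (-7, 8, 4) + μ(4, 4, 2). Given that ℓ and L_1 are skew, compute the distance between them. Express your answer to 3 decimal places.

19.976

ℓ has direction (3, 2, -1) through (8, -6, 6).
Common perpendicular direction n = (3, 2, -1) × (4, 4, 2) = (8, -10, 4).
With w = (-7, 8, 4) − (8, -6, 6) = (-15, 14, -2), w · n = -268.
Distance = |w · n| / |n| = |-268| / √180 ≈ 19.976.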